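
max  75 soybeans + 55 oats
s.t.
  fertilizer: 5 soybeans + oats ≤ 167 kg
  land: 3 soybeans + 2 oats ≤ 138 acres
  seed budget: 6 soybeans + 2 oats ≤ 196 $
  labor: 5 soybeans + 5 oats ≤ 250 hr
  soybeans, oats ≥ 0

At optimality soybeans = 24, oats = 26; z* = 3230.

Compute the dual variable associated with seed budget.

At the optimum: fertilizer uses 146 of 167 (slack = 21); land uses 124 of 138 (slack = 14); seed budget uses 196 of 196 (binding); labor uses 250 of 250 (binding).
By complementary slackness, y = 0 for the non-binding constraints.
From A_Bᵀ y = c: 6·y_seed budget + 5·y_labor = 75; 2·y_seed budget + 5·y_labor = 55.
→ y_seed budget = 5 and y_labor = 9.
Shadow price of seed budget = 5.

5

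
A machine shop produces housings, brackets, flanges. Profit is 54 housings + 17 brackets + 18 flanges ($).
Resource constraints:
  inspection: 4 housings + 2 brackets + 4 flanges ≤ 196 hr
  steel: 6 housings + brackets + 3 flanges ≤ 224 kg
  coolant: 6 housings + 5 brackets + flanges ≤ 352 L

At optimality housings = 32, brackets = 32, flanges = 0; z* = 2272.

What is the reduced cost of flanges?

-5

Check each constraint at x*: inspection 192/196 (slack 4); steel 224/224 (tight); coolant 352/352 (tight).
Slack constraints have shadow price 0 (complementary slackness).
From A_Bᵀ y = c: 6·y_steel + 6·y_coolant = 54; 1·y_steel + 5·y_coolant = 17.
→ y_steel = 7 and y_coolant = 2.
Reduced cost of flanges: c₃ − yᵀa₃ = 18 − (7·3 + 2·1) = 18 − 23 = -5.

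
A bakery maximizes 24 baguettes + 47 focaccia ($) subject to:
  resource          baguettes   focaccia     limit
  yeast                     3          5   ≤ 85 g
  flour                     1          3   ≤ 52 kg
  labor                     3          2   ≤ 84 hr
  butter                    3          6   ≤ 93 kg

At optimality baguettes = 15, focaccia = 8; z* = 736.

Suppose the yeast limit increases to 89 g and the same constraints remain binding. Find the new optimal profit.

740

At the optimum: yeast uses 85 of 85 (binding); flour uses 39 of 52 (slack = 13); labor uses 61 of 84 (slack = 23); butter uses 93 of 93 (binding).
Slack constraints have shadow price 0 (complementary slackness).
Dual feasibility on the basic columns requires 3·y_yeast + 3·y_butter = 24, 5·y_yeast + 6·y_butter = 47.
This yields shadow prices y_yeast = 1, y_butter = 7.
Δz = y_yeast·Δb = 1 × (4) = 4, so new z* = 736 + 4 = 740.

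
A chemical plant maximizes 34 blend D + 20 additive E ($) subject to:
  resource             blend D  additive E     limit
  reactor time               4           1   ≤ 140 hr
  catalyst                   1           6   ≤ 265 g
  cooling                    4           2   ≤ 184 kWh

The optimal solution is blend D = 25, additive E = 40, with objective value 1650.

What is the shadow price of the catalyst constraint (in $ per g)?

Binding: reactor time and catalyst. Non-binding: cooling (4 unused).
Slack constraints have shadow price 0 (complementary slackness).
From A_Bᵀ y = c: 4·y_reactor time + 1·y_catalyst = 34; 1·y_reactor time + 6·y_catalyst = 20.
→ y_reactor time = 8 and y_catalyst = 2.
Shadow price of catalyst = 2.

2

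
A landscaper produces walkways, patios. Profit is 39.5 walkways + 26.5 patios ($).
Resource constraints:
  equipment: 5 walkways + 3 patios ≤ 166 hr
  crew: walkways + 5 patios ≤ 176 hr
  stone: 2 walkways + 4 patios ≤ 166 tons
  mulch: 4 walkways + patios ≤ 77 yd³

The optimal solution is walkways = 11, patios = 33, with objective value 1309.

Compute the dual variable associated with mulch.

9

At the optimum: equipment uses 154 of 166 (slack = 12); crew uses 176 of 176 (binding); stone uses 154 of 166 (slack = 12); mulch uses 77 of 77 (binding).
By complementary slackness, y = 0 for the non-binding constraints.
Dual feasibility on the basic columns requires 1·y_crew + 4·y_mulch = 39.5, 5·y_crew + 1·y_mulch = 26.5.
This yields shadow prices y_crew = 3.5, y_mulch = 9.
Shadow price of mulch = 9.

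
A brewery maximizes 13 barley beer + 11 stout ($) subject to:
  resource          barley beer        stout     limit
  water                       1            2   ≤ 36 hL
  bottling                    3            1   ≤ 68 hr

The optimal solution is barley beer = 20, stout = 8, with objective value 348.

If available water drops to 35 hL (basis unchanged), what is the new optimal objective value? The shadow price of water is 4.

344

Δb = -1, so new z* = 348 + (4)·(-1) = 348 − 4 = 344.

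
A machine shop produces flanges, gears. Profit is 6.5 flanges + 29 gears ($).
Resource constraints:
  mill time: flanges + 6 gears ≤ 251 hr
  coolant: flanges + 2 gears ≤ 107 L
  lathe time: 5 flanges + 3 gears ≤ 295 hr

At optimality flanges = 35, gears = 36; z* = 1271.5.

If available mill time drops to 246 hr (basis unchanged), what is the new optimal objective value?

1251.5

Check each constraint at x*: mill time 251/251 (tight); coolant 107/107 (tight); lathe time 283/295 (slack 12).
Since lathe time is not tight, its dual is 0.
From A_Bᵀ y = c: 1·y_mill time + 1·y_coolant = 6.5; 6·y_mill time + 2·y_coolant = 29.
→ y_mill time = 4 and y_coolant = 2.5.
Δz = y_mill time·Δb = 4 × (-5) = -20, so new z* = 1271.5 − 20 = 1251.5.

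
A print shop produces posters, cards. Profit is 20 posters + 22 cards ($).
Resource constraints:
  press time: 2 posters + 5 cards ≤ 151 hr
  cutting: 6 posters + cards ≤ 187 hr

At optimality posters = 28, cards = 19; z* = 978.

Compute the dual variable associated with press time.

Both press time and cutting are binding at x*.
From A_Bᵀ y = c: 2·y_press time + 6·y_cutting = 20; 5·y_press time + 1·y_cutting = 22.
Solving: y_press time = 4, y_cutting = 2.
Shadow price of press time = 4.

4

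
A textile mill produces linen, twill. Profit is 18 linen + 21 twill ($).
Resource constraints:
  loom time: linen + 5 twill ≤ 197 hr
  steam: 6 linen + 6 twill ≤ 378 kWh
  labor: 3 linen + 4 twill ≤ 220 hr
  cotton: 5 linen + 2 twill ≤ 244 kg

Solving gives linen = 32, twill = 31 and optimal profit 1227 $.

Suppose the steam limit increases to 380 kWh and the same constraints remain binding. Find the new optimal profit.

1230

Binding: steam and labor. Non-binding: loom time (10 unused), cotton (22 unused).
Slack constraints have shadow price 0 (complementary slackness).
Dual feasibility on the basic columns requires 6·y_steam + 3·y_labor = 18, 6·y_steam + 4·y_labor = 21.
→ y_steam = 1.5 and y_labor = 3.
Δz = y_steam·Δb = 1.5 × (2) = 3, so new z* = 1227 + 3 = 1230.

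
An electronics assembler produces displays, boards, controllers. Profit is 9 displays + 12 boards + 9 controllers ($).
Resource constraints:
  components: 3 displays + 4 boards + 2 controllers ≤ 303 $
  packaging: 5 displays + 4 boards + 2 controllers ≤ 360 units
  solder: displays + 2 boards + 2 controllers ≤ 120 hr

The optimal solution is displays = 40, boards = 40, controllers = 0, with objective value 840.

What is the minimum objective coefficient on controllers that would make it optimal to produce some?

Check each constraint at x*: components 280/303 (slack 23); packaging 360/360 (tight); solder 120/120 (tight).
By complementary slackness, y = 0 for the non-binding constraint.
Dual feasibility on the basic columns requires 5·y_packaging + 1·y_solder = 9, 4·y_packaging + 2·y_solder = 12.
This yields shadow prices y_packaging = 1, y_solder = 4.
controllers enters the basis when its profit ≥ yᵀa₃ = 1·2 + 4·2 = 10.

10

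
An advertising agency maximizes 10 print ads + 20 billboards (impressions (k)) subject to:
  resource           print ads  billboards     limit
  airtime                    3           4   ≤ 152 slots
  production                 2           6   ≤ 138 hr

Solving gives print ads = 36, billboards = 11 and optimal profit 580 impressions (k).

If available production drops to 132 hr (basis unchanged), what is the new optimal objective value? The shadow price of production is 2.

Δb = -6, so new z* = 580 + (2)·(-6) = 580 − 12 = 568.

568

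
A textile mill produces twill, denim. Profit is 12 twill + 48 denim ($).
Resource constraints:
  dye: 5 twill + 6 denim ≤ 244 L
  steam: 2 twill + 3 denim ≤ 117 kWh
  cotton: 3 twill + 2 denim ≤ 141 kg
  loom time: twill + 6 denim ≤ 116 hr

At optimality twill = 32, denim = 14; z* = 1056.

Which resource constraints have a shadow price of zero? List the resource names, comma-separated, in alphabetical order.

cotton, steam

dye: 244/244 (binding)
steam: 106/117 (slack 11)
cotton: 124/141 (slack 17)
loom time: 116/116 (binding)
By complementary slackness, a constraint with positive slack has shadow price 0 → cotton, steam.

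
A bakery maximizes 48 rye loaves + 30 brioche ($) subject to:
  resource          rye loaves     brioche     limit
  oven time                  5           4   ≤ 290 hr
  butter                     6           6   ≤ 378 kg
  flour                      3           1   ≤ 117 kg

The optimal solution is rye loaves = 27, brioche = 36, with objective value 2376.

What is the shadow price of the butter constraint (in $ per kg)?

Check each constraint at x*: oven time 279/290 (slack 11); butter 378/378 (tight); flour 117/117 (tight).
Slack constraints have shadow price 0 (complementary slackness).
Dual feasibility on the basic columns requires 6·y_butter + 3·y_flour = 48, 6·y_butter + 1·y_flour = 30.
→ y_butter = 3.5 and y_flour = 9.
Shadow price of butter = 3.5.

3.5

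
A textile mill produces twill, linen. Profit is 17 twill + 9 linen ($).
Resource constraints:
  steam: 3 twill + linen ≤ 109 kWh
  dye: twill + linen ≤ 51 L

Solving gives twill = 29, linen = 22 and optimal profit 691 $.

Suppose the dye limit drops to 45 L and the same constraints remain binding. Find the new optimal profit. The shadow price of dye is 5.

661

Δb = -6, so new z* = 691 + (5)·(-6) = 691 − 30 = 661.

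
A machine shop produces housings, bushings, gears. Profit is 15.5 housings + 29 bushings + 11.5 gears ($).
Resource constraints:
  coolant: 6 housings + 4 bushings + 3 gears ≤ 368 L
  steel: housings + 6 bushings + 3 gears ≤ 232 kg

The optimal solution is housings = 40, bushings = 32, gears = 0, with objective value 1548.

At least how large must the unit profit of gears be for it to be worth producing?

Check each constraint at x*: coolant 368/368 (tight); steel 232/232 (tight).
The binding rows give the dual system: 6·y_coolant + 1·y_steel = 15.5 and 4·y_coolant + 6·y_steel = 29.
→ y_coolant = 2 and y_steel = 3.5.
gears enters the basis when its profit ≥ yᵀa₃ = 2·3 + 3.5·3 = 16.5.

16.5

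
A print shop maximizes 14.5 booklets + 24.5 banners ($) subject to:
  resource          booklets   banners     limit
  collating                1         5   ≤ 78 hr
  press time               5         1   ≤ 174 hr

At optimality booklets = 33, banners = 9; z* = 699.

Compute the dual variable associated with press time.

At the optimum: collating uses 78 of 78 (binding); press time uses 174 of 174 (binding).
The binding rows give the dual system: 1·y_collating + 5·y_press time = 14.5 and 5·y_collating + 1·y_press time = 24.5.
This yields shadow prices y_collating = 4.5, y_press time = 2.
Shadow price of press time = 2.

2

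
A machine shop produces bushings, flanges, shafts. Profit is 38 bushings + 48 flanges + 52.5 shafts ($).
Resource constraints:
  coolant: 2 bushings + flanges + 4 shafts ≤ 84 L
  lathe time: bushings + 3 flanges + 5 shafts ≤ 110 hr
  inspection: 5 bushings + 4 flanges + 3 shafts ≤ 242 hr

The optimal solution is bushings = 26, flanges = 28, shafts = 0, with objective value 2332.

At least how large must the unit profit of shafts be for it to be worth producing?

58

At the optimum: coolant uses 80 of 84 (slack = 4); lathe time uses 110 of 110 (binding); inspection uses 242 of 242 (binding).
By complementary slackness, y = 0 for the non-binding constraint.
The binding rows give the dual system: 1·y_lathe time + 5·y_inspection = 38 and 3·y_lathe time + 4·y_inspection = 48.
This yields shadow prices y_lathe time = 8, y_inspection = 6.
shafts enters the basis when its profit ≥ yᵀa₃ = 8·5 + 6·3 = 58.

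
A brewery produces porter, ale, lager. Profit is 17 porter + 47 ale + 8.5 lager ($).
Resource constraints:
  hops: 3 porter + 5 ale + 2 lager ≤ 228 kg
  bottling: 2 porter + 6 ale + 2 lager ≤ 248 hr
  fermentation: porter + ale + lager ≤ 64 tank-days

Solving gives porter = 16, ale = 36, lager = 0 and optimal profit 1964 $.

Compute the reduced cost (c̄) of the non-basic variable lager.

Binding: hops and bottling. Non-binding: fermentation (12 unused).
Slack constraints have shadow price 0 (complementary slackness).
From A_Bᵀ y = c: 3·y_hops + 2·y_bottling = 17; 5·y_hops + 6·y_bottling = 47.
Solving: y_hops = 1, y_bottling = 7.
Reduced cost of lager: c₃ − yᵀa₃ = 8.5 − (1·2 + 7·2) = 8.5 − 16 = -7.5.

-7.5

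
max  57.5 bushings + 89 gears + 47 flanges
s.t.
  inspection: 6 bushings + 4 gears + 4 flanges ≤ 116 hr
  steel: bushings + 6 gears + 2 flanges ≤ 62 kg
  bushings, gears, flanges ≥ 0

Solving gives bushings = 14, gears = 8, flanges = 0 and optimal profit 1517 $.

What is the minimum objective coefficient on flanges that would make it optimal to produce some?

Both inspection and steel are binding at x*.
From A_Bᵀ y = c: 6·y_inspection + 1·y_steel = 57.5; 4·y_inspection + 6·y_steel = 89.
This yields shadow prices y_inspection = 8, y_steel = 9.5.
flanges enters the basis when its profit ≥ yᵀa₃ = 8·4 + 9.5·2 = 51.

51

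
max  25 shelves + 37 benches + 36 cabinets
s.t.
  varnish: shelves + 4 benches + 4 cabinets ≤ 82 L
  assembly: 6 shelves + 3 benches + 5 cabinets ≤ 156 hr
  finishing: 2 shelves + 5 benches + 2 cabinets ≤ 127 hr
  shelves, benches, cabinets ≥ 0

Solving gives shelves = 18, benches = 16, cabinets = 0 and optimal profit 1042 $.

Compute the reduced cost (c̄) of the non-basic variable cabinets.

-7

Binding: varnish and assembly. Non-binding: finishing (11 unused).
By complementary slackness, y = 0 for the non-binding constraint.
The binding rows give the dual system: 1·y_varnish + 6·y_assembly = 25 and 4·y_varnish + 3·y_assembly = 37.
Solving: y_varnish = 7, y_assembly = 3.
Reduced cost of cabinets: c₃ − yᵀa₃ = 36 − (7·4 + 3·5) = 36 − 43 = -7.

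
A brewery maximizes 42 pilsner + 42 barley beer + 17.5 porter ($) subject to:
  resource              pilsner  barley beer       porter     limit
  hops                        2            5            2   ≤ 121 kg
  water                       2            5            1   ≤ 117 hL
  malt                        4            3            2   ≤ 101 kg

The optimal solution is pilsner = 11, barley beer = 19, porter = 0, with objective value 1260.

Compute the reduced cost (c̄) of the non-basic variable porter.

-3.5

Binding: water and malt. Non-binding: hops (4 unused).
Slack constraints have shadow price 0 (complementary slackness).
From A_Bᵀ y = c: 2·y_water + 4·y_malt = 42; 5·y_water + 3·y_malt = 42.
→ y_water = 3 and y_malt = 9.
Reduced cost of porter: c₃ − yᵀa₃ = 17.5 − (3·1 + 9·2) = 17.5 − 21 = -3.5.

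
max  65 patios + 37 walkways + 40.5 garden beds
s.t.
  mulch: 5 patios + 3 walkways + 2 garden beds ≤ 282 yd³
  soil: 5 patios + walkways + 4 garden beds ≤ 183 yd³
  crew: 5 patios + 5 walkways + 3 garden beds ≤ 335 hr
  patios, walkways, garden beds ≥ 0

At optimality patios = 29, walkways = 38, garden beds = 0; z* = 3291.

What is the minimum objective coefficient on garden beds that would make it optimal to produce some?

Binding: soil and crew. Non-binding: mulch (23 unused).
Since mulch is not tight, its dual is 0.
The binding rows give the dual system: 5·y_soil + 5·y_crew = 65 and 1·y_soil + 5·y_crew = 37.
→ y_soil = 7 and y_crew = 6.
garden beds enters the basis when its profit ≥ yᵀa₃ = 7·4 + 6·3 = 46.

46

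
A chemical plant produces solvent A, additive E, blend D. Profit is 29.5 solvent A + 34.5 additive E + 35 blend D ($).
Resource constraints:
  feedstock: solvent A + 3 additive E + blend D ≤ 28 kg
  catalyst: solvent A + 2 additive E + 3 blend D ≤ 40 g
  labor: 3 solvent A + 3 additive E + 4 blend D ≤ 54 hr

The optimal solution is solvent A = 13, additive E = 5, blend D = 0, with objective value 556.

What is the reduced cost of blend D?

Check each constraint at x*: feedstock 28/28 (tight); catalyst 23/40 (slack 17); labor 54/54 (tight).
Since catalyst is not tight, its dual is 0.
The binding rows give the dual system: 1·y_feedstock + 3·y_labor = 29.5 and 3·y_feedstock + 3·y_labor = 34.5.
Solving: y_feedstock = 2.5, y_labor = 9.
Reduced cost of blend D: c₃ − yᵀa₃ = 35 − (2.5·1 + 9·4) = 35 − 38.5 = -3.5.

-3.5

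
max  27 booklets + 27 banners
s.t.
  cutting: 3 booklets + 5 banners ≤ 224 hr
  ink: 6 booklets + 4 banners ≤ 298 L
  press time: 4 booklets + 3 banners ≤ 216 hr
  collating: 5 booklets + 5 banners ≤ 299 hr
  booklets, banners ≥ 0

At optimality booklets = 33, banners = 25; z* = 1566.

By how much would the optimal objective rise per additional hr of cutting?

3

At the optimum: cutting uses 224 of 224 (binding); ink uses 298 of 298 (binding); press time uses 207 of 216 (slack = 9); collating uses 290 of 299 (slack = 9).
By complementary slackness, y = 0 for the non-binding constraints.
From A_Bᵀ y = c: 3·y_cutting + 6·y_ink = 27; 5·y_cutting + 4·y_ink = 27.
→ y_cutting = 3 and y_ink = 3.
Shadow price of cutting = 3.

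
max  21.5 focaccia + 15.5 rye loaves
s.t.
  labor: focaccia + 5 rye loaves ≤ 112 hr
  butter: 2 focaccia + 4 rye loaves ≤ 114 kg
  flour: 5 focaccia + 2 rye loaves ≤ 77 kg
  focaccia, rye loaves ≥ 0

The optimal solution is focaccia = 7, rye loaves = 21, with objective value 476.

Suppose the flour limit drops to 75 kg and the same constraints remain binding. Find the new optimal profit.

468

At the optimum: labor uses 112 of 112 (binding); butter uses 98 of 114 (slack = 16); flour uses 77 of 77 (binding).
Since butter is not tight, its dual is 0.
From A_Bᵀ y = c: 1·y_labor + 5·y_flour = 21.5; 5·y_labor + 2·y_flour = 15.5.
Solving: y_labor = 1.5, y_flour = 4.
Δz = y_flour·Δb = 4 × (-2) = -8, so new z* = 476 − 8 = 468.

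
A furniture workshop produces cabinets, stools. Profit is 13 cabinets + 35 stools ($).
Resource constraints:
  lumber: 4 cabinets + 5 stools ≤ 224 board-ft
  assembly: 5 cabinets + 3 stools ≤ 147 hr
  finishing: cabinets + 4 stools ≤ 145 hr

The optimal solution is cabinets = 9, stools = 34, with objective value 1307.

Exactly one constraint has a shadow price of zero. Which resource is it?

lumber

lumber: 206/224 (slack 18)
assembly: 147/147 (binding)
finishing: 145/145 (binding)
By complementary slackness, a constraint with positive slack has shadow price 0 → lumber.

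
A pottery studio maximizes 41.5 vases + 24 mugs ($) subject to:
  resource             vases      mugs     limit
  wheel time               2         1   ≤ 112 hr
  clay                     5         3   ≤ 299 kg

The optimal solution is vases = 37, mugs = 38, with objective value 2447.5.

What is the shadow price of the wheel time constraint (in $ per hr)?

At the optimum: wheel time uses 112 of 112 (binding); clay uses 299 of 299 (binding).
Dual feasibility on the basic columns requires 2·y_wheel time + 5·y_clay = 41.5, 1·y_wheel time + 3·y_clay = 24.
This yields shadow prices y_wheel time = 4.5, y_clay = 6.5.
Shadow price of wheel time = 4.5.

4.5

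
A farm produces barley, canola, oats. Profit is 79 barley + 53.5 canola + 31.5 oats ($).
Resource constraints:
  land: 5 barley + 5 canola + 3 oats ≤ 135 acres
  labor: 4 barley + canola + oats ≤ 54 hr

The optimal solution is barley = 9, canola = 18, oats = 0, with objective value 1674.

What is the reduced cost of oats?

Both land and labor are binding at x*.
From A_Bᵀ y = c: 5·y_land + 4·y_labor = 79; 5·y_land + 1·y_labor = 53.5.
Solving: y_land = 9, y_labor = 8.5.
Reduced cost of oats: c₃ − yᵀa₃ = 31.5 − (9·3 + 8.5·1) = 31.5 − 35.5 = -4.

-4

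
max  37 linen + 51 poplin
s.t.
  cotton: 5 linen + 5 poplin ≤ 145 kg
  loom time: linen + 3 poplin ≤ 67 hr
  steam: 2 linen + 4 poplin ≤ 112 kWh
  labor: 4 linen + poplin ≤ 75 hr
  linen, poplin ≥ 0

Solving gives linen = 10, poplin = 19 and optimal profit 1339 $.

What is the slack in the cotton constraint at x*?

0

cotton used = 5·10 + 5·19 = 145; slack = 145 − 145 = 0.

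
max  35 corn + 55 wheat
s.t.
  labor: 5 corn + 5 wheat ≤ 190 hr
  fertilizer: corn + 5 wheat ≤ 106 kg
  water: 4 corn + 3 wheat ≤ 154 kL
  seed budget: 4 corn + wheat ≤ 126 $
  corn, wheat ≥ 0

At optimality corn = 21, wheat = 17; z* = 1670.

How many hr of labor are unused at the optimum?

labor used = 5·21 + 5·17 = 190; slack = 190 − 190 = 0.

0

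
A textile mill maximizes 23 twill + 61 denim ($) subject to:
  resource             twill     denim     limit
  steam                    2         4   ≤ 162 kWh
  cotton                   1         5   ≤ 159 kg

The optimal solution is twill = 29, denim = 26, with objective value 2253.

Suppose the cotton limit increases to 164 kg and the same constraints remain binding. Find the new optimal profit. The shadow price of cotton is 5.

Δb = 5, so new z* = 2253 + (5)·(5) = 2253 + 25 = 2278.

2278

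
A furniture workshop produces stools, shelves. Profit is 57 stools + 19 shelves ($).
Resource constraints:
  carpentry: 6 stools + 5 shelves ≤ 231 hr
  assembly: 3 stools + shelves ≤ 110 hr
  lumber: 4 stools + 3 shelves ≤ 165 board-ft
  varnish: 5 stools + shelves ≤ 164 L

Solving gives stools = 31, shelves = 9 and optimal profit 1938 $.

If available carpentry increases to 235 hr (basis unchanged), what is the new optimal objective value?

1946

Check each constraint at x*: carpentry 231/231 (tight); assembly 102/110 (slack 8); lumber 151/165 (slack 14); varnish 164/164 (tight).
Since assembly, lumber are not tight, their duals are 0.
Dual feasibility on the basic columns requires 6·y_carpentry + 5·y_varnish = 57, 5·y_carpentry + 1·y_varnish = 19.
Solving: y_carpentry = 2, y_varnish = 9.
Δz = y_carpentry·Δb = 2 × (4) = 8, so new z* = 1938 + 8 = 1946.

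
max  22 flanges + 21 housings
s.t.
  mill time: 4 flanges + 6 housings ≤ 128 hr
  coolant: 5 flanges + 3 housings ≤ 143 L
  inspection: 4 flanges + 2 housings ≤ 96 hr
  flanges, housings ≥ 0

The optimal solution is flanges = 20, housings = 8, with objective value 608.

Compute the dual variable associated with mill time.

Check each constraint at x*: mill time 128/128 (tight); coolant 124/143 (slack 19); inspection 96/96 (tight).
Slack constraints have shadow price 0 (complementary slackness).
From A_Bᵀ y = c: 4·y_mill time + 4·y_inspection = 22; 6·y_mill time + 2·y_inspection = 21.
Solving: y_mill time = 2.5, y_inspection = 3.
Shadow price of mill time = 2.5.

2.5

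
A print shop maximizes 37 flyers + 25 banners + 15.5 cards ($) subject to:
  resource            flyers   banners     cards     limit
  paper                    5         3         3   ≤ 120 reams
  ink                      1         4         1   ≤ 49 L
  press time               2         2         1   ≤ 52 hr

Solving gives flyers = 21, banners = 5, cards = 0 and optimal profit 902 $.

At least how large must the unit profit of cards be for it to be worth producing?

21.5

Binding: paper and press time. Non-binding: ink (8 unused).
Since ink is not tight, its dual is 0.
From A_Bᵀ y = c: 5·y_paper + 2·y_press time = 37; 3·y_paper + 2·y_press time = 25.
This yields shadow prices y_paper = 6, y_press time = 3.5.
cards enters the basis when its profit ≥ yᵀa₃ = 6·3 + 3.5·1 = 21.5.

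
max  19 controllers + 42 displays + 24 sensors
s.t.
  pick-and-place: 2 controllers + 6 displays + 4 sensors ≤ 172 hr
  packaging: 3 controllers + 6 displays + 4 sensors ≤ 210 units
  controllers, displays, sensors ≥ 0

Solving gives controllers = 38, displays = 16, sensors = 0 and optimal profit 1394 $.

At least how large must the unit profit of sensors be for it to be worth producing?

Check each constraint at x*: pick-and-place 172/172 (tight); packaging 210/210 (tight).
From A_Bᵀ y = c: 2·y_pick-and-place + 3·y_packaging = 19; 6·y_pick-and-place + 6·y_packaging = 42.
Solving: y_pick-and-place = 2, y_packaging = 5.
sensors enters the basis when its profit ≥ yᵀa₃ = 2·4 + 5·4 = 28.

28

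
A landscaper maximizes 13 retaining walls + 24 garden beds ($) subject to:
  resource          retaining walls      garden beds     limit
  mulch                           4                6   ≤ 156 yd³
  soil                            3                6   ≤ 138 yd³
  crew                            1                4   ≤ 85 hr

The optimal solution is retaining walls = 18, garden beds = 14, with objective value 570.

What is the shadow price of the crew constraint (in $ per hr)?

0

Check each constraint at x*: mulch 156/156 (tight); soil 138/138 (tight); crew 74/85 (slack 11).
Slack constraints have shadow price 0 (complementary slackness).
Dual feasibility on the basic columns requires 4·y_mulch + 3·y_soil = 13, 6·y_mulch + 6·y_soil = 24.
Solving: y_mulch = 1, y_soil = 3.
Shadow price of crew = 0.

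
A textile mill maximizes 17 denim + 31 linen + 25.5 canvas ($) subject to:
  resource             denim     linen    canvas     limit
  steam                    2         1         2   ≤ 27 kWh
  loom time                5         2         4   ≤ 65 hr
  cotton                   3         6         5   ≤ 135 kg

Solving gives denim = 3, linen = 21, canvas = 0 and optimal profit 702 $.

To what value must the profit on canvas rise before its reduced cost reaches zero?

27

Binding: steam and cotton. Non-binding: loom time (8 unused).
Slack constraints have shadow price 0 (complementary slackness).
Dual feasibility on the basic columns requires 2·y_steam + 3·y_cotton = 17, 1·y_steam + 6·y_cotton = 31.
→ y_steam = 1 and y_cotton = 5.
canvas enters the basis when its profit ≥ yᵀa₃ = 1·2 + 5·5 = 27.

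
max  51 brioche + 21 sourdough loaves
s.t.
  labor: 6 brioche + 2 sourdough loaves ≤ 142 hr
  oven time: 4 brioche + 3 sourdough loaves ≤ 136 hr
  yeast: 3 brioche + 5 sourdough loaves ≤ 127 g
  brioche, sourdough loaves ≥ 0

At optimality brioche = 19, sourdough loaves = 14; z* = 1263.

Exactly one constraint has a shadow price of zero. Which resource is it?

labor: 142/142 (binding)
oven time: 118/136 (slack 18)
yeast: 127/127 (binding)
By complementary slackness, a constraint with positive slack has shadow price 0 → oven time.

oven time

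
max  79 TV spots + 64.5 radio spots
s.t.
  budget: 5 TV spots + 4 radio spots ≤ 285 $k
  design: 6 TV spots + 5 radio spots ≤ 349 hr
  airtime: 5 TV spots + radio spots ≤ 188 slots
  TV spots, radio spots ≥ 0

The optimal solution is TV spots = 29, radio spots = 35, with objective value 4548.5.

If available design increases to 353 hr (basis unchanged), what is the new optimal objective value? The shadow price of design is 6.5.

4574.5

Δb = 4, so new z* = 4548.5 + (6.5)·(4) = 4548.5 + 26 = 4574.5.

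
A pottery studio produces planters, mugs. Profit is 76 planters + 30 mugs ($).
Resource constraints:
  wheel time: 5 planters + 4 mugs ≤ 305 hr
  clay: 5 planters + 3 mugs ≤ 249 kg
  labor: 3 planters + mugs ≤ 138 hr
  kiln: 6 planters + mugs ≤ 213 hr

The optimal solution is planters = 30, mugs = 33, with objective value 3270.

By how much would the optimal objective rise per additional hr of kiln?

6

Check each constraint at x*: wheel time 282/305 (slack 23); clay 249/249 (tight); labor 123/138 (slack 15); kiln 213/213 (tight).
By complementary slackness, y = 0 for the non-binding constraints.
From A_Bᵀ y = c: 5·y_clay + 6·y_kiln = 76; 3·y_clay + 1·y_kiln = 30.
→ y_clay = 8 and y_kiln = 6.
Shadow price of kiln = 6.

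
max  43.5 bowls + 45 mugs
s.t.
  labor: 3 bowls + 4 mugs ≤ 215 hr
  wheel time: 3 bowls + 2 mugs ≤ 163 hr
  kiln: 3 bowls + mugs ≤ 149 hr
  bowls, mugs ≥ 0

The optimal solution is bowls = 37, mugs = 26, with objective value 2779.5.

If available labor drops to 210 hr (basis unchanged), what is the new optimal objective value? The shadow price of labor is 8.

Δb = -5, so new z* = 2779.5 + (8)·(-5) = 2779.5 − 40 = 2739.5.

2739.5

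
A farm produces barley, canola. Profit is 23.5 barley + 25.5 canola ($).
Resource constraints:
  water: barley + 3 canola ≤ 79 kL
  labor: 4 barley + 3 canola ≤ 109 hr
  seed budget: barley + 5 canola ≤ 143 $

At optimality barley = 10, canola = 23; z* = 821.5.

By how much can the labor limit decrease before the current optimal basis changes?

30

Binding constraints: water, labor. The basis is B = [[1,3],[4,3]] with det -9.
Per unit decrease in labor, x* moves by d = (-0.3333, 0.1111).
The basis stays optimal until barley reaches 0; allowable decrease = 30 hr.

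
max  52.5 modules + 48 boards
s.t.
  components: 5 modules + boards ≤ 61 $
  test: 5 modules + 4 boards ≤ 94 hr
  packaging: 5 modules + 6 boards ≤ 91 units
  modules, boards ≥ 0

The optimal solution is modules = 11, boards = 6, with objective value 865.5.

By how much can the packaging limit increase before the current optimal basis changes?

25

Binding constraints: components, packaging. The basis is B = [[5,1],[5,6]] with det 25.
Per unit increase in packaging, x* moves by d = (-0.04, 0.2).
The basis stays optimal until test becomes binding; allowable increase = 25 units.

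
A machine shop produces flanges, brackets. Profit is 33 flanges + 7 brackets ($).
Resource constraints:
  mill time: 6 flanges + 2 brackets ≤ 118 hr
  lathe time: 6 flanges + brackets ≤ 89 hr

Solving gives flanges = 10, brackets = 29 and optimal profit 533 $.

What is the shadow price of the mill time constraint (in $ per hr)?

1.5

Check each constraint at x*: mill time 118/118 (tight); lathe time 89/89 (tight).
The binding rows give the dual system: 6·y_mill time + 6·y_lathe time = 33 and 2·y_mill time + 1·y_lathe time = 7.
→ y_mill time = 1.5 and y_lathe time = 4.
Shadow price of mill time = 1.5.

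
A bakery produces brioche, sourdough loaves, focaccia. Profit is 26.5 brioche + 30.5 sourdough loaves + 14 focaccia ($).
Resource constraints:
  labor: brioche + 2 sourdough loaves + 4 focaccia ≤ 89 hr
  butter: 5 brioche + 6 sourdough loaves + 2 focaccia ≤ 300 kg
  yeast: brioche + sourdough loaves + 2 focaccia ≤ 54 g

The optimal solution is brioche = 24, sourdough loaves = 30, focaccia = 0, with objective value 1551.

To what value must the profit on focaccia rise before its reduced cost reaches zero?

Check each constraint at x*: labor 84/89 (slack 5); butter 300/300 (tight); yeast 54/54 (tight).
Slack constraints have shadow price 0 (complementary slackness).
From A_Bᵀ y = c: 5·y_butter + 1·y_yeast = 26.5; 6·y_butter + 1·y_yeast = 30.5.
→ y_butter = 4 and y_yeast = 6.5.
focaccia enters the basis when its profit ≥ yᵀa₃ = 4·2 + 6.5·2 = 21.

21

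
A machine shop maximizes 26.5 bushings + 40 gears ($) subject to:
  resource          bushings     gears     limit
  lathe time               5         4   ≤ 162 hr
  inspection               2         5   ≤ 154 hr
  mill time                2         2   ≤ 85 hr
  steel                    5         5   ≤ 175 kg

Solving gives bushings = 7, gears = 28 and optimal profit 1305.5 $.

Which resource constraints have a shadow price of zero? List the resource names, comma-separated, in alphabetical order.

lathe time, mill time

lathe time: 147/162 (slack 15)
inspection: 154/154 (binding)
mill time: 70/85 (slack 15)
steel: 175/175 (binding)
By complementary slackness, a constraint with positive slack has shadow price 0 → lathe time, mill time.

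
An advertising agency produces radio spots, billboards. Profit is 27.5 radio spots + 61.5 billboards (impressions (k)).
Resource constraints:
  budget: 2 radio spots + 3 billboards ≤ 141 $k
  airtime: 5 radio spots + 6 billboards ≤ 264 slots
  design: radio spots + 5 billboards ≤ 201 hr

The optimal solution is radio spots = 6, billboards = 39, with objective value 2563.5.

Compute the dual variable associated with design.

7.5

Binding: airtime and design. Non-binding: budget (12 unused).
Since budget is not tight, its dual is 0.
The binding rows give the dual system: 5·y_airtime + 1·y_design = 27.5 and 6·y_airtime + 5·y_design = 61.5.
Solving: y_airtime = 4, y_design = 7.5.
Shadow price of design = 7.5.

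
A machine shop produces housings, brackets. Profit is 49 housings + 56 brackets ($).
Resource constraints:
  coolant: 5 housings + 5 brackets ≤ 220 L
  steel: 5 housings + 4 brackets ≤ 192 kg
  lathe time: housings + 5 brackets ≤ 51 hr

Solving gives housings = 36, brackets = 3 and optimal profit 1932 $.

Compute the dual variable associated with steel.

Check each constraint at x*: coolant 195/220 (slack 25); steel 192/192 (tight); lathe time 51/51 (tight).
By complementary slackness, y = 0 for the non-binding constraint.
From A_Bᵀ y = c: 5·y_steel + 1·y_lathe time = 49; 4·y_steel + 5·y_lathe time = 56.
This yields shadow prices y_steel = 9, y_lathe time = 4.
Shadow price of steel = 9.

9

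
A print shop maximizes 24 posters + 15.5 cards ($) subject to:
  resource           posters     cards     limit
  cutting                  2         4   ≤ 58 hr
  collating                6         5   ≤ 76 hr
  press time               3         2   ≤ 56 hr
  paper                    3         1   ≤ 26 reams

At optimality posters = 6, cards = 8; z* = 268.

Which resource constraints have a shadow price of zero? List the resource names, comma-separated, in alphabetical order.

cutting: 44/58 (slack 14)
collating: 76/76 (binding)
press time: 34/56 (slack 22)
paper: 26/26 (binding)
By complementary slackness, a constraint with positive slack has shadow price 0 → cutting, press time.

cutting, press time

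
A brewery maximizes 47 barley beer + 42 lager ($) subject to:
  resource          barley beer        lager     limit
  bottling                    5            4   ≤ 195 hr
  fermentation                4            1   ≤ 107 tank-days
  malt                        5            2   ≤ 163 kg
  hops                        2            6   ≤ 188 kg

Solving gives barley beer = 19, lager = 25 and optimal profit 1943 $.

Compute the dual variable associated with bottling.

9

At the optimum: bottling uses 195 of 195 (binding); fermentation uses 101 of 107 (slack = 6); malt uses 145 of 163 (slack = 18); hops uses 188 of 188 (binding).
By complementary slackness, y = 0 for the non-binding constraints.
The binding rows give the dual system: 5·y_bottling + 2·y_hops = 47 and 4·y_bottling + 6·y_hops = 42.
This yields shadow prices y_bottling = 9, y_hops = 1.
Shadow price of bottling = 9.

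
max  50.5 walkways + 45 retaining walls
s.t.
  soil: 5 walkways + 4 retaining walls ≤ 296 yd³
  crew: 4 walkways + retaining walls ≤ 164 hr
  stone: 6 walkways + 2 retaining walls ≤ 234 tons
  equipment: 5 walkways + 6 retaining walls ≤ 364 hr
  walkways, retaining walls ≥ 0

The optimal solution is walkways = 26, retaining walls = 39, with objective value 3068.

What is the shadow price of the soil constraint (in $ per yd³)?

0

Binding: stone and equipment. Non-binding: soil (10 unused), crew (21 unused).
By complementary slackness, y = 0 for the non-binding constraints.
Dual feasibility on the basic columns requires 6·y_stone + 5·y_equipment = 50.5, 2·y_stone + 6·y_equipment = 45.
This yields shadow prices y_stone = 3, y_equipment = 6.5.
Shadow price of soil = 0.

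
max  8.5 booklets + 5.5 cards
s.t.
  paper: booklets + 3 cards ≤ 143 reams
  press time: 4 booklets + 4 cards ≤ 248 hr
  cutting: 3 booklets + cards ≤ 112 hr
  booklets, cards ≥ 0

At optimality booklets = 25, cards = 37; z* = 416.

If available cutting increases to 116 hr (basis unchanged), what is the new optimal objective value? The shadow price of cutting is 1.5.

Δb = 4, so new z* = 416 + (1.5)·(4) = 416 + 6 = 422.

422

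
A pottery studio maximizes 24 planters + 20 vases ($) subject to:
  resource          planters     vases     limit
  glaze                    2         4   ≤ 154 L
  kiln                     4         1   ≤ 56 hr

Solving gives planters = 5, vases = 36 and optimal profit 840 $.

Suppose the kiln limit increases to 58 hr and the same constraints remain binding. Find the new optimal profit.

At the optimum: glaze uses 154 of 154 (binding); kiln uses 56 of 56 (binding).
The binding rows give the dual system: 2·y_glaze + 4·y_kiln = 24 and 4·y_glaze + 1·y_kiln = 20.
This yields shadow prices y_glaze = 4, y_kiln = 4.
Δz = y_kiln·Δb = 4 × (2) = 8, so new z* = 840 + 8 = 848.

848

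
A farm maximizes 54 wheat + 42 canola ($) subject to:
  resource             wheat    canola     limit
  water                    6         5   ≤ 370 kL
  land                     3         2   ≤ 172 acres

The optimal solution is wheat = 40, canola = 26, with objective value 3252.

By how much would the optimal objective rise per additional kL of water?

Both water and land are binding at x*.
Dual feasibility on the basic columns requires 6·y_water + 3·y_land = 54, 5·y_water + 2·y_land = 42.
This yields shadow prices y_water = 6, y_land = 6.
Shadow price of water = 6.

6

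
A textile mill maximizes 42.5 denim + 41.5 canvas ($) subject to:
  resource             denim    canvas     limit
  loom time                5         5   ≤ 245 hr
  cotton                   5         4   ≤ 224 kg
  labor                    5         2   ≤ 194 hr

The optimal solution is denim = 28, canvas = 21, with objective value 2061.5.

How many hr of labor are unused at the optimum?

labor used = 5·28 + 2·21 = 182; slack = 194 − 182 = 12.

12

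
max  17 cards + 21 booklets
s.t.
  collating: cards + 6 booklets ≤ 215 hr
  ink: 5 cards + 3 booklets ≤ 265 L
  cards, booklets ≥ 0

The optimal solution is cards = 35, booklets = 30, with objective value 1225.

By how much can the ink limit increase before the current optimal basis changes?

Binding constraints: collating, ink. The basis is B = [[1,6],[5,3]] with det -27.
Per unit increase in ink, x* moves by d = (0.2222, -0.037).
The basis stays optimal until booklets reaches 0; allowable increase = 810 L.

810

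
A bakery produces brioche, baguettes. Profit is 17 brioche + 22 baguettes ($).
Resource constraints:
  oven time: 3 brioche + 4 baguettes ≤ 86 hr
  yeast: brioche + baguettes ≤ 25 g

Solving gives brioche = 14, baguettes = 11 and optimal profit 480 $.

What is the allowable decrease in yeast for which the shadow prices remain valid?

3.5

Binding constraints: oven time, yeast. The basis is B = [[3,4],[1,1]] with det -1.
Per unit decrease in yeast, x* moves by d = (-4, 3).
The basis stays optimal until brioche reaches 0; allowable decrease = 3.5 g.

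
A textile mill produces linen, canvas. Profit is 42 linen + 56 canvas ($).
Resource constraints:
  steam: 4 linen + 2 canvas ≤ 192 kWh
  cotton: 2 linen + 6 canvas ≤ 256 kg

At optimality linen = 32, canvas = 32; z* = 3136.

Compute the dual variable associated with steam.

Check each constraint at x*: steam 192/192 (tight); cotton 256/256 (tight).
From A_Bᵀ y = c: 4·y_steam + 2·y_cotton = 42; 2·y_steam + 6·y_cotton = 56.
→ y_steam = 7 and y_cotton = 7.
Shadow price of steam = 7.

7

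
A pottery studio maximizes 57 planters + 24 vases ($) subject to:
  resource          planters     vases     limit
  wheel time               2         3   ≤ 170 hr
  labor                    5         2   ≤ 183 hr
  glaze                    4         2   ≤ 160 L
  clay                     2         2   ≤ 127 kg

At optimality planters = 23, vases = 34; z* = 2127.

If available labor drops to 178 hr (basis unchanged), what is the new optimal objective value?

At the optimum: wheel time uses 148 of 170 (slack = 22); labor uses 183 of 183 (binding); glaze uses 160 of 160 (binding); clay uses 114 of 127 (slack = 13).
Slack constraints have shadow price 0 (complementary slackness).
From A_Bᵀ y = c: 5·y_labor + 4·y_glaze = 57; 2·y_labor + 2·y_glaze = 24.
This yields shadow prices y_labor = 9, y_glaze = 3.
Δz = y_labor·Δb = 9 × (-5) = -45, so new z* = 2127 − 45 = 2082.

2082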